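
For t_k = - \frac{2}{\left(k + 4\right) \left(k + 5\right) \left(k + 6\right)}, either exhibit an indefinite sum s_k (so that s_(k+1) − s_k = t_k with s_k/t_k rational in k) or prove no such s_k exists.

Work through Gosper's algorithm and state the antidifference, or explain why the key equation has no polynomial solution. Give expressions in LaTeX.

s_k = \frac{k \left(- k - 9\right)}{20 \left(k + 4\right) \left(k + 5\right)}

Ratio r(k) = (k + 4)/(k + 7).
So A=k + 4 and B=k + 7, with C=1.
Solve (k + 4)·f(k+1) − (k + 6)·f(k) = 1.
d = 2 from the (1,1,0) case.
Coefficient equations give f(k) = k*(k + 9)/40.
Get s_k = R·t_k = k*(-k - 9)/(20*(k + 4)*(k + 5)) with R(k) = B(k−1)f(k)/C(k) = k*(k + 6)*(k + 9)/40.
Verify: -2/(k**3 + 15*k**2 + 74*k + 120) matches t_k.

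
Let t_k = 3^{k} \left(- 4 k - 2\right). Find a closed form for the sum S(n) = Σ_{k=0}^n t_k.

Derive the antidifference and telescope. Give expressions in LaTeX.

t_(k+1)/t_k = 3*(2*k + 3)/(2*k + 1).
So A=3 and B=1, with C=k + 1/2.
Need (3)·f(k+1) − (1)·f(k) = k + 1/2.
Degrees (0,0,1) ⇒ d ≤ 1.
Solve for f: f(k) = (k - 1)/2 (degree 1 ≤ 1).
Then R = B(k−1)f/C = (k - 1)/(2*k + 1), so s_k = R(k)·t_k = 2*3**k*(1 - k).
Δs = 3**k*(-4*k - 2), as required.
Telescope: S(n) = s_(n+1) − s_(0) = -6*3**n*n − (2) = -6*3**n*n - 2.

S(n) = - 6 \cdot 3^{n} n - 2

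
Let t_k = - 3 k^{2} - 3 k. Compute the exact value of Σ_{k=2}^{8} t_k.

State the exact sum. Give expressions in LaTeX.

Σ = -714

The ratio is (k + 2)/k.
So A=1 and B=1, with C=k**2 + k.
Key eq: (1)·f(k+1) = (1)·f(k) + (k**2 + k).
deg f ≤ 3 (via 0,0,2).
Match coefficients ⇒ f(k) = k*(k - 1)*(k + 1)/3.
So s_k = (B(k−1)f/C)·t_k = ((k - 1)/3)·t_k = -k**3 + k.
Check: Δs_k = 3*k*(-k - 1). ✓
Telescoping: Σ = s_(9) − s_(2) = -720 − (-6) = -714.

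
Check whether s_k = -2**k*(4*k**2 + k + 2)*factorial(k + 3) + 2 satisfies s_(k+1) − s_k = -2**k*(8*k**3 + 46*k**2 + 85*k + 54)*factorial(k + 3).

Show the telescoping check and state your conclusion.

valid (s_(k+1) − s_k reduces to t_k)

s_(k+1) = -2**(k + 1)*(k + 4*(k + 1)**2 + 3)*factorial(k + 4) + 2
s_(k+1) − s_k = -2**k*(8*k**3 + 46*k**2 + 85*k + 54)*factorial(k + 3)
(s_(k+1) − s_k) − t_k = 0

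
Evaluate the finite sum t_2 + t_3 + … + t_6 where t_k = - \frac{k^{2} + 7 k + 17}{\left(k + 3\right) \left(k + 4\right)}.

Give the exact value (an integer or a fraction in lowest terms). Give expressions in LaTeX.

t_(k+1)/t_k = (k + 3)*(7*k + (k + 1)**2 + 24)/((k + 5)*(k**2 + 7*k + 17)).
A = k + 3, B = k + 5, C = k**2 + 7*k + 17.
Need (k + 3)·f(k+1) − (k + 4)·f(k) = k**2 + 7*k + 17.
From deg A=1, deg B=1, deg C=2: d=2.
Solving with deg f ≤ 2: f(k) = k*(3*k + 14)/3.
Certificate R = B(k−1)f/C = k*(k + 4)*(3*k + 14)/(3*(k**2 + 7*k + 17)) gives s_k = k*(-3*k - 14)/(3*(k + 3)).
s_(k+1) − s_k = (-k**2 - 7*k - 17)/(k**2 + 7*k + 12) = t_k.
Evaluate s at k=7 and k=2: -49/6 and -8/3; difference -11/2.

Σ = -11/2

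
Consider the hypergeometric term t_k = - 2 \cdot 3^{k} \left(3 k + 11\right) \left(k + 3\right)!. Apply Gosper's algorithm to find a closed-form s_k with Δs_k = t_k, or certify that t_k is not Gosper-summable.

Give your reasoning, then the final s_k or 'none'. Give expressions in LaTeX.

s_k = - 2 \cdot 3^{k} \left(k + 3\right)!

Compute t_(k+1)/t_k: get 3*(k + 4)*(3*k + 14)/(3*k + 11).
Take A(k)=3*k + 12, B(k)=1, C(k)=k + 11/3.
f must satisfy (3*k + 12)·f(k+1) − (1)·f(k) = k + 11/3.
From deg A=1, deg B=0, deg C=1: d=0.
A polynomial solution: f(k) = 1/3.
R(k) = B(k−1)·f(k)/C(k) = 1/(3*k + 11); s_k = R·t_k = -2*3**k*factorial(k + 3).
Check: Δs_k = -2*3**k*(3*k + 11)*factorial(k + 3). ✓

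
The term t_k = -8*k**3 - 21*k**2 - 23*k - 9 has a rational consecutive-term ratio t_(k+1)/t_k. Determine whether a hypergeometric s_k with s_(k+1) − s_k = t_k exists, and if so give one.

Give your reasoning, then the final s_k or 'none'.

Ratio r(k) = (8*k**3 + 45*k**2 + 89*k + 61)/(8*k**3 + 21*k**2 + 23*k + 9).
Gosper form: A/B · C(k+1)/C(k) with A=1, B=1, C=k**3 + 21*k**2/8 + 23*k/8 + 9/8.
f must satisfy (1)·f(k+1) − (1)·f(k) = k**3 + 21*k**2/8 + 23*k/8 + 9/8.
d = 4 from the (0,0,3) case.
A polynomial solution: f(k) = k*(2*k + 1)*(k**2 + k + 1)/8.
Then R = B(k−1)f/C = k*(2*k + 1)*(k**2 + k + 1)/(8*k**3 + 21*k**2 + 23*k + 9), so s_k = R(k)·t_k = k*(-2*k**3 - 3*k**2 - 3*k - 1).
Verify: -8*k**3 - 21*k**2 - 23*k - 9 matches t_k.

s_k = k*(-2*k**3 - 3*k**2 - 3*k - 1)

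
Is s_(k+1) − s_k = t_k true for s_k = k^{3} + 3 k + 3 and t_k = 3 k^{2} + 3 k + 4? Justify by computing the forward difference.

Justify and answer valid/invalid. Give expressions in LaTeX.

Valid — Δs_k = t_k.

s_(k+1) = 3*k + (k + 1)**3 + 6
s_(k+1) − s_k = -k**3 + (k + 1)**3 + 3
(s_(k+1) − s_k) − t_k = 0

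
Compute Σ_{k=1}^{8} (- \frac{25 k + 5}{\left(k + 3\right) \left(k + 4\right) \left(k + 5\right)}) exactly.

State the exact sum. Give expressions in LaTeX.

Σ = -121/78

Compute t_(k+1)/t_k: get (k + 3)*(5*k + 6)/((k + 6)*(5*k + 1)).
Normal form (A,B,C) = (k + 3, k + 6, k + 1/5).
Set up (k + 3)·f(k+1) − (k + 5)·f(k) − (k + 1/5) = 0.
deg f ≤ 2 (via 1,1,1).
Solving with deg f ≤ 2: f(k) = k*(2*k - 1)/15.
Certificate R = B(k−1)f/C = k*(k + 5)*(2*k - 1)/(3*(5*k + 1)) gives s_k = -5*k*(2*k - 1)/(3*(k + 3)*(k + 4)).
s_(k+1) − s_k = 5*(-5*k - 1)/(k**3 + 12*k**2 + 47*k + 60) = t_k.
Sum = s_(9) − s_(1); s_(9) = -85/52, s_(1) = -1/12 ⇒ -121/78.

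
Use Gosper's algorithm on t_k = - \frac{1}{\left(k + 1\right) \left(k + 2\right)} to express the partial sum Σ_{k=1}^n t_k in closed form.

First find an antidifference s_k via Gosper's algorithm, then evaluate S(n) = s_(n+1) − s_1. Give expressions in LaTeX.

r(k) = (k + 1)/(k + 3) after simplifying.
Gosper form: A/B · C(k+1)/C(k) with A=k + 1, B=k + 3, C=1.
Need (k + 1)·f(k+1) − (k + 2)·f(k) = 1.
deg f ≤ 1 (via 1,1,0).
A polynomial solution: f(k) = k.
Certificate R = B(k−1)f/C = k*(k + 2) gives s_k = -k/(k + 1).
Δs = -1/(k**2 + 3*k + 2), as required.
Σ_(k=1)^n t_k = s_(n+1) − s_(1) = ((-n - 1)/(n + 2)) − (-1/2), i.e. -n/(2*n + 4).

S(n) = - \frac{n}{2 n + 4}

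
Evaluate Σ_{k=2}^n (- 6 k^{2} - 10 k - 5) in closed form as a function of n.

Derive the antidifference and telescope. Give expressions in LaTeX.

S(n) = - 2 n^{3} - 8 n^{2} - 11 n + 21

Step 1: r(k) = (6*k**2 + 22*k + 21)/(6*k**2 + 10*k + 5).
Factor: A=1; B=1; C=k**2 + 5*k/3 + 5/6.
Need (1)·f(k+1) − (1)·f(k) = k**2 + 5*k/3 + 5/6.
From deg A=0, deg B=0, deg C=2: d=3.
Coefficient equations give f(k) = k*(2*k**2 + 2*k + 1)/6.
Then R = B(k−1)f/C = k*(2*k**2 + 2*k + 1)/(6*k**2 + 10*k + 5), so s_k = R(k)·t_k = k*(-2*k**2 - 2*k - 1).
Verify: -6*k**2 - 10*k - 5 matches t_k.
s_(n+1) = -2*n**3 - 8*n**2 - 11*n - 5 and s_(2) = -26, so S(n) = -2*n**3 - 8*n**2 - 11*n + 21.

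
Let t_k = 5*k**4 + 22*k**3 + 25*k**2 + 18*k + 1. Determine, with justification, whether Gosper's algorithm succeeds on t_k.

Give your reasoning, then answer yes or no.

Yes. s_k = k*(k**4 + 3*k**3 - k**2 + 2*k - 4).

Compute t_(k+1)/t_k: get (5*k**4 + 42*k**3 + 121*k**2 + 154*k + 71)/(5*k**4 + 22*k**3 + 25*k**2 + 18*k + 1).
Take A(k)=1, B(k)=1, C(k)=k**4 + 22*k**3/5 + 5*k**2 + 18*k/5 + 1/5.
Set up (1)·f(k+1) − (1)·f(k) − (k**4 + 22*k**3/5 + 5*k**2 + 18*k/5 + 1/5) = 0.
d = 5 from the (0,0,4) case.
Solving with deg f ≤ 5: f(k) = k*(k**4 + 3*k**3 - k**2 + 2*k - 4)/5.
Get s_k = R·t_k = k*(k**4 + 3*k**3 - k**2 + 2*k - 4) with R(k) = B(k−1)f(k)/C(k) = k*(k**4 + 3*k**3 - k**2 + 2*k - 4)/(5*k**4 + 22*k**3 + 25*k**2 + 18*k + 1).
Δs = 5*k**4 + 22*k**3 + 25*k**2 + 18*k + 1, as required.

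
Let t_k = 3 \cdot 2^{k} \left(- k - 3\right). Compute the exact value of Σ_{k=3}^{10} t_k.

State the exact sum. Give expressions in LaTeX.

Σ = -73632

r(k) = 2*(k + 4)/(k + 3) after simplifying.
Take A(k)=2, B(k)=1, C(k)=k + 3.
Key eq: (2)·f(k+1) = (1)·f(k) + (k + 3).
From deg A=0, deg B=0, deg C=1: d=1.
Coefficient equations give f(k) = k + 1.
So s_k = (B(k−1)f/C)·t_k = ((k + 1)/(k + 3))·t_k = 3*2**k*(-k - 1).
Check: Δs_k = 3*2**k*(-k - 3). ✓
Telescoping: Σ = s_(11) − s_(3) = -73728 − (-96) = -73632.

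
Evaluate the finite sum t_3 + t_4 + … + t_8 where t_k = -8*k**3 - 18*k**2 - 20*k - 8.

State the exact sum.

t_(k+1)/t_k = (4*k**3 + 21*k**2 + 40*k + 27)/(4*k**3 + 9*k**2 + 10*k + 4).
So A=1 and B=1, with C=k**3 + 9*k**2/4 + 5*k/2 + 1.
Solve (1)·f(k+1) − (1)·f(k) = k**3 + 9*k**2/4 + 5*k/2 + 1.
Degrees (0,0,3) ⇒ d ≤ 4.
Solve for f: f(k) = k*(2*k**3 + 2*k**2 + 3*k + 1)/8 (degree 4 ≤ 4).
So s_k = (B(k−1)f/C)·t_k = (k*(2*k**3 + 2*k**2 + 3*k + 1)/(2*(4*k**3 + 9*k**2 + 10*k + 4)))·t_k = k*(-2*k**3 - 2*k**2 - 3*k - 1).
Check: Δs_k = -8*k**3 - 18*k**2 - 20*k - 8. ✓
Σ_(k=3)^(8) t_k = s_(9) − s_(3) = -14832 − (-246) = -14586.

Σ = -14586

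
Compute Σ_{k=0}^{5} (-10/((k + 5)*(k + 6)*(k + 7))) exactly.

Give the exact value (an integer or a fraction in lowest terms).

Ratio r(k) = (k + 5)/(k + 8).
Normal form (A,B,C) = (k + 5, k + 8, 1).
Set up (k + 5)·f(k+1) − (k + 7)·f(k) − (1) = 0.
From deg A=1, deg B=1, deg C=0: d=2.
Match coefficients ⇒ f(k) = k*(k + 11)/60.
R(k) = B(k−1)·f(k)/C(k) = k*(k + 7)*(k + 11)/60; s_k = R·t_k = k*(-k - 11)/(6*(k + 5)*(k + 6)).
Check: Δs_k = -10/(k**3 + 18*k**2 + 107*k + 210). ✓
Telescoping: Σ = s_(6) − s_(0) = -17/132 − (0) = -17/132.

Σ = -17/132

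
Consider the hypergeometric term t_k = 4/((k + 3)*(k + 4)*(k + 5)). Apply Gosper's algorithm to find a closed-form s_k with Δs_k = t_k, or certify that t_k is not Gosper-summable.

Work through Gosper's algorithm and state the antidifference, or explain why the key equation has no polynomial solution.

s_k = k*(k + 7)/(6*(k + 3)*(k + 4))

Ratio r(k) = (k + 3)/(k + 6).
So A=k + 3 and B=k + 6, with C=1.
Key eq: (k + 3)·f(k+1) = (k + 5)·f(k) + (1).
Bound: deg f ≤ 2.
Match coefficients ⇒ f(k) = k*(k + 7)/24.
Certificate R = B(k−1)f/C = k*(k + 5)*(k + 7)/24 gives s_k = k*(k + 7)/(6*(k + 3)*(k + 4)).
Verify: 4/(k**3 + 12*k**2 + 47*k + 60) matches t_k.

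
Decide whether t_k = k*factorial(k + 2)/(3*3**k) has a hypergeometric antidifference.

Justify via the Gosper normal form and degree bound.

Yes. s_k = factorial(k + 2)/3**k.

Step 1: r(k) = (k + 1)*(k + 3)/(3*k).
Take A(k)=k/3 + 1, B(k)=1, C(k)=k.
Key eq: (k/3 + 1)·f(k+1) = (1)·f(k) + (k).
d = 0 from the (1,0,1) case.
Solve for f: f(k) = 3 (degree 0 ≤ 0).
Certificate R = B(k−1)f/C = 3/k gives s_k = factorial(k + 2)/3**k.
Check: Δs_k = k*factorial(k + 2)/(3*3**k). ✓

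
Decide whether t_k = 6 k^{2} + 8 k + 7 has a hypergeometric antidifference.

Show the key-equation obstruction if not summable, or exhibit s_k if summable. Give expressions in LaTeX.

Yes. s_k = k \left(2 k^{2} + k + 4\right).

Step 1: r(k) = (6*k**2 + 20*k + 21)/(6*k**2 + 8*k + 7).
Factor: A=1; B=1; C=k**2 + 4*k/3 + 7/6.
Solve (1)·f(k+1) − (1)·f(k) = k**2 + 4*k/3 + 7/6.
From deg A=0, deg B=0, deg C=2: d=3.
Match coefficients ⇒ f(k) = k*(2*k**2 + k + 4)/6.
R(k) = B(k−1)·f(k)/C(k) = k*(2*k**2 + k + 4)/(6*k**2 + 8*k + 7); s_k = R·t_k = k*(2*k**2 + k + 4).
Δs = 6*k**2 + 8*k + 7, as required.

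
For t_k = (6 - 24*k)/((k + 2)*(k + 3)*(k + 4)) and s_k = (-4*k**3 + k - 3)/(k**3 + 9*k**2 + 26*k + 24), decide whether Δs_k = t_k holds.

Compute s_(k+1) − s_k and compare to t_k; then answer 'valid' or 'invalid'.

s_(k+1) = (k - 4*(k + 1)**3 - 2)/(26*k + (k + 1)**3 + 9*(k + 1)**2 + 50)
s_(k+1) − s_k = 3*(-12*k**2 - 10*k + 1)/(k**4 + 14*k**3 + 71*k**2 + 154*k + 120)
(s_(k+1) − s_k) − t_k = 3*(-4*k**2 + 28*k - 9)/(k**4 + 14*k**3 + 71*k**2 + 154*k + 120)

Invalid: residual 3*(-4*k**2 + 28*k - 9)/(k**4 + 14*k**3 + 71*k**2 + 154*k + 120) ≠ 0.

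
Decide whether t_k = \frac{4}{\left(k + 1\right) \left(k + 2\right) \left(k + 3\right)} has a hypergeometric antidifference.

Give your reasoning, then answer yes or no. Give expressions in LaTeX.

Step 1: r(k) = (k + 1)/(k + 4).
A = k + 1, B = k + 4, C = 1.
Solve (k + 1)·f(k+1) − (k + 3)·f(k) = 1.
deg f ≤ 2 (via 1,1,0).
Coefficient equations give f(k) = k*(k + 3)/4.
Get s_k = R·t_k = k*(k + 3)/((k + 1)*(k + 2)) with R(k) = B(k−1)f(k)/C(k) = k*(k + 3)**2/4.
s_(k+1) − s_k = 4/(k**3 + 6*k**2 + 11*k + 6) = t_k.

Yes. s_k = \frac{k \left(k + 3\right)}{\left(k + 1\right) \left(k + 2\right)}.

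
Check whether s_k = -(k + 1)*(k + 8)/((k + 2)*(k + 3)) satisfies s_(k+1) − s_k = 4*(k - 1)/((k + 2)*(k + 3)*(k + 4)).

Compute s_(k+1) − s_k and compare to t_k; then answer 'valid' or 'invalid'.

valid; difference matches t_k

s_(k+1) = -(k + 2)*(k + 9)/((k + 3)*(k + 4))
s_(k+1) − s_k = 4*(k - 1)/(k**3 + 9*k**2 + 26*k + 24)
(s_(k+1) − s_k) − t_k = 0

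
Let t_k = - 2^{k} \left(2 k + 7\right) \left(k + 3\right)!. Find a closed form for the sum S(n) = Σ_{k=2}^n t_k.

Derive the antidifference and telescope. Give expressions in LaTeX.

S(n) = - 2 \cdot 2^{n} \left(n + 4\right)! + 480

Ratio r(k) = 2*(k + 4)*(2*k + 9)/(2*k + 7).
Take A(k)=2*k + 8, B(k)=1, C(k)=k + 7/2.
Need (2*k + 8)·f(k+1) − (1)·f(k) = k + 7/2.
Bound: deg f ≤ 0.
Coefficient equations give f(k) = 1/2.
So s_k = (B(k−1)f/C)·t_k = (1/(2*k + 7))·t_k = -2**k*factorial(k + 3).
Check: Δs_k = -2**k*(2*k + 7)*factorial(k + 3). ✓
Σ_(k=2)^n t_k = s_(n+1) − s_(2) = (-2**(n + 1)*factorial(n + 4)) − (-480), i.e. -2*2**n*factorial(n + 4) + 480.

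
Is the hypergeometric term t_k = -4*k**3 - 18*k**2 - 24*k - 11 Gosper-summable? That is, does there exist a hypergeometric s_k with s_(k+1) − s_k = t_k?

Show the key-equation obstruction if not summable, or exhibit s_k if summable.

Yes. s_k = k*(-k**3 - 4*k**2 - 4*k - 2).

Compute t_(k+1)/t_k: get (4*k**3 + 30*k**2 + 72*k + 57)/(4*k**3 + 18*k**2 + 24*k + 11).
So A=1 and B=1, with C=k**3 + 9*k**2/2 + 6*k + 11/4.
Key eq: (1)·f(k+1) = (1)·f(k) + (k**3 + 9*k**2/2 + 6*k + 11/4).
d = 4 from the (0,0,3) case.
Match coefficients ⇒ f(k) = k*(k**3 + 4*k**2 + 4*k + 2)/4.
Then R = B(k−1)f/C = k*(k**3 + 4*k**2 + 4*k + 2)/(4*k**3 + 18*k**2 + 24*k + 11), so s_k = R(k)·t_k = k*(-k**3 - 4*k**2 - 4*k - 2).
Δs = -4*k**3 - 18*k**2 - 24*k - 11, as required.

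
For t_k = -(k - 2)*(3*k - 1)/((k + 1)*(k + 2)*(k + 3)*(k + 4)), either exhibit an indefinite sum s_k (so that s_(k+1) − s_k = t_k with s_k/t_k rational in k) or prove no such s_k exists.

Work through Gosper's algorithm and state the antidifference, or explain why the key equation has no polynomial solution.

s_k = k*(-k**2 + 3*k - 8)/(3*(k**3 + 6*k**2 + 11*k + 6))

t_(k+1)/t_k = (k - 1)*(k + 1)*(3*k + 2)/((k - 2)*(k + 5)*(3*k - 1)).
Normal form (A,B,C) = (k + 1, k + 5, k**2 - 7*k/3 + 2/3).
Set up (k + 1)·f(k+1) − (k + 4)·f(k) − (k**2 - 7*k/3 + 2/3) = 0.
d = 3 from the (1,1,2) case.
Solve for f: f(k) = k*(k**2 - 3*k + 8)/9 (degree 3 ≤ 3).
Then R = B(k−1)f/C = k*(k + 4)*(k**2 - 3*k + 8)/(3*(k - 2)*(3*k - 1)), so s_k = R(k)·t_k = k*(-k**2 + 3*k - 8)/(3*(k**3 + 6*k**2 + 11*k + 6)).
s_(k+1) − s_k = (-3*k**2 + 7*k - 2)/(k**4 + 10*k**3 + 35*k**2 + 50*k + 24) = t_k.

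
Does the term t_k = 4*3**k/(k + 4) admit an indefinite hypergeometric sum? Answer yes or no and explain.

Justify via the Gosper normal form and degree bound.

No — t_k has no hypergeometric antidifference.

Step 1: r(k) = 3*(k + 4)/(k + 5).
Normal form (A,B,C) = (3*k + 12, k + 5, 1).
Need (3*k + 12)·f(k+1) − (k + 4)·f(k) = 1.
d = -1 from the (1,1,0) case.
deg f ≤ -1 is impossible — no certificate.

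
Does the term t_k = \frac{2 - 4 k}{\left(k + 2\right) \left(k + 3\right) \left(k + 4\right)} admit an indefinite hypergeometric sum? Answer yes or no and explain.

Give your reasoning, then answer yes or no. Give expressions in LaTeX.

Yes. s_k = - \frac{k \left(k - 3\right)}{2 \left(k + 2\right) \left(k + 3\right)}.

Step 1: r(k) = (k + 2)*(2*k + 1)/((k + 5)*(2*k - 1)).
Factor: A=k + 2; B=k + 5; C=k - 1/2.
Solve (k + 2)·f(k+1) − (k + 4)·f(k) = k - 1/2.
deg f ≤ 2 (via 1,1,1).
Coefficient equations give f(k) = k*(k - 3)/8.
So s_k = (B(k−1)f/C)·t_k = (k*(k - 3)*(k + 4)/(4*(2*k - 1)))·t_k = -k*(k - 3)/(2*(k + 2)*(k + 3)).
Verify: 2*(1 - 2*k)/(k**3 + 9*k**2 + 26*k + 24) matches t_k.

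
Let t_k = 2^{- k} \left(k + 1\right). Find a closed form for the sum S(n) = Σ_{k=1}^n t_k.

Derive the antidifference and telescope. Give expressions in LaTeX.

Step 1: r(k) = (k + 2)/(2*(k + 1)).
Gosper form: A/B · C(k+1)/C(k) with A=1/2, B=1, C=k + 1.
Key eq: (1/2)·f(k+1) = (1)·f(k) + (k + 1).
deg f ≤ 1 (via 0,0,1).
Solving with deg f ≤ 1: f(k) = -2*(k + 2).
Certificate R = B(k−1)f/C = -2*(k + 2)/(k + 1) gives s_k = 2**(1 - k)*(-k - 2).
Δs = (k + 1)/2**k, as required.
Σ_(k=1)^n t_k = s_(n+1) − s_(1) = ((-n - 3)/2**n) − (-3), i.e. (3*2**n - n - 3)/2**n.

S(n) = 2^{- n} \left(3 \cdot 2^{n} - n - 3\right)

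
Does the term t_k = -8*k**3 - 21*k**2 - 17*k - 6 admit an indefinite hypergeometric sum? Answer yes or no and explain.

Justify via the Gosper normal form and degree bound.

Yes. s_k = -2*k**4 - 3*k**3 - k.

Step 1: r(k) = (8*k**3 + 45*k**2 + 83*k + 52)/(8*k**3 + 21*k**2 + 17*k + 6).
Normal form (A,B,C) = (1, 1, k**3 + 21*k**2/8 + 17*k/8 + 3/4).
Solve (1)·f(k+1) − (1)·f(k) = k**3 + 21*k**2/8 + 17*k/8 + 3/4.
From deg A=0, deg B=0, deg C=3: d=4.
Coefficient equations give f(k) = k*(2*k**3 + 3*k**2 + 1)/8.
So s_k = (B(k−1)f/C)·t_k = (k*(2*k**3 + 3*k**2 + 1)/(8*k**3 + 21*k**2 + 17*k + 6))·t_k = -2*k**4 - 3*k**3 - k.
s_(k+1) − s_k = -8*k**3 - 21*k**2 - 17*k - 6 = t_k.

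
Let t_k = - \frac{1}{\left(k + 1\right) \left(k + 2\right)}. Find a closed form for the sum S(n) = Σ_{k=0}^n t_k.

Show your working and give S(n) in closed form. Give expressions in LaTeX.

The ratio is (k + 1)/(k + 3).
A = k + 1, B = k + 3, C = 1.
f must satisfy (k + 1)·f(k+1) − (k + 2)·f(k) = 1.
From deg A=1, deg B=1, deg C=0: d=1.
Solving with deg f ≤ 1: f(k) = k.
So s_k = (B(k−1)f/C)·t_k = (k*(k + 2))·t_k = -k/(k + 1).
Δs = -1/(k**2 + 3*k + 2), as required.
Evaluate: s_(n+1) = (-n - 1)/(n + 2); subtract s_(0) = 0 ⇒ S(n) = (-n - 1)/(n + 2).

S(n) = \frac{- n - 1}{n + 2}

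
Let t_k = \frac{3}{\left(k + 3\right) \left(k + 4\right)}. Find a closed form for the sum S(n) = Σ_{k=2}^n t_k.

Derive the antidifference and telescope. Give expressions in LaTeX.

S(n) = \frac{3 \left(n - 1\right)}{5 \left(n + 4\right)}

t_(k+1)/t_k = (k + 3)/(k + 5).
A = k + 3, B = k + 5, C = 1.
Solve (k + 3)·f(k+1) − (k + 4)·f(k) = 1.
Bound: deg f ≤ 1.
A polynomial solution: f(k) = k/3.
Certificate R = B(k−1)f/C = k*(k + 4)/3 gives s_k = k/(k + 3).
Verify: 3/(k**2 + 7*k + 12) matches t_k.
Telescope: S(n) = s_(n+1) − s_(2) = (n + 1)/(n + 4) − (2/5) = 3*(n - 1)/(5*(n + 4)).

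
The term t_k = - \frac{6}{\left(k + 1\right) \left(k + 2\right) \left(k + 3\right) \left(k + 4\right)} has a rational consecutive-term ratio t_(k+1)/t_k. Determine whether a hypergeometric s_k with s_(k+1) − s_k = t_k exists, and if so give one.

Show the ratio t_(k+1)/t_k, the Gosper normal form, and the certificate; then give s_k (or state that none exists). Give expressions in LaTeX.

The ratio is (k + 1)/(k + 5).
A = k + 1, B = k + 5, C = 1.
Key eq: (k + 1)·f(k+1) = (k + 4)·f(k) + (1).
Degrees (1,1,0) ⇒ d ≤ 3.
Solving with deg f ≤ 3: f(k) = k*(k**2 + 6*k + 11)/18.
Certificate R = B(k−1)f/C = k*(k + 4)*(k**2 + 6*k + 11)/18 gives s_k = k*(-k**2 - 6*k - 11)/(3*(k + 1)*(k + 2)*(k + 3)).
Check: Δs_k = -6/(k**4 + 10*k**3 + 35*k**2 + 50*k + 24). ✓

s_k = \frac{k \left(- k^{2} - 6 k - 11\right)}{3 \left(k + 1\right) \left(k + 2\right) \left(k + 3\right)}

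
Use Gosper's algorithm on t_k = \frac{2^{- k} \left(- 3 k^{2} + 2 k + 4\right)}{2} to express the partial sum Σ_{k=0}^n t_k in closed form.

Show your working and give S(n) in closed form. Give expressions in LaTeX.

t_(k+1)/t_k = (3*k**2 + 4*k - 3)/(2*(3*k**2 - 2*k - 4)).
Take A(k)=1/2, B(k)=1, C(k)=k**2 - 2*k/3 - 4/3.
Solve (1/2)·f(k+1) − (1)·f(k) = k**2 - 2*k/3 - 4/3.
deg f ≤ 2 (via 0,0,2).
Solving with deg f ≤ 2: f(k) = -2*(3*k**2 + 4*k + 3)/3.
Get s_k = R·t_k = (3*k**2 + 4*k + 3)/2**k with R(k) = B(k−1)f(k)/C(k) = -2*(3*k**2 + 4*k + 3)/(3*k**2 - 2*k - 4).
s_(k+1) − s_k = (-3*k**2 + 2*k + 4)/(2*2**k) = t_k.
Evaluate: s_(n+1) = 2**(-n - 1)*(3*n**2 + 10*n + 10); subtract s_(0) = 3 ⇒ S(n) = (-6*2**n + 3*n**2 + 10*n + 10)/(2*2**n).

S(n) = \frac{2^{- n} \left(- 6 \cdot 2^{n} + 3 n^{2} + 10 n + 10\right)}{2}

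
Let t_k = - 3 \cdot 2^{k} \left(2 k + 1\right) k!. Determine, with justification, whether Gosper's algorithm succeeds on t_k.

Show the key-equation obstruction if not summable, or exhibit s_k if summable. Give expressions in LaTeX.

Step 1: r(k) = 2*(k + 1)*(2*k + 3)/(2*k + 1).
Take A(k)=2*k + 2, B(k)=1, C(k)=k + 1/2.
Set up (2*k + 2)·f(k+1) − (1)·f(k) − (k + 1/2) = 0.
Degrees (1,0,1) ⇒ d ≤ 0.
Coefficient equations give f(k) = 1/2.
So s_k = (B(k−1)f/C)·t_k = (1/(2*k + 1))·t_k = -3*2**k*factorial(k).
Check: Δs_k = -3*2**k*(2*k + 1)*factorial(k). ✓

Yes. s_k = - 3 \cdot 2^{k} k!.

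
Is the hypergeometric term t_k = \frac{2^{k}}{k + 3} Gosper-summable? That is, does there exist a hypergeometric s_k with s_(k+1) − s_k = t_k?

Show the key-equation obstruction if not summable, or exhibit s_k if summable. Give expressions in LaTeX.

Compute t_(k+1)/t_k: get 2*(k + 3)/(k + 4).
Factor: A=2*k + 6; B=k + 4; C=1.
Solve (2*k + 6)·f(k+1) − (k + 3)·f(k) = 1.
Degrees (1,1,0) ⇒ d ≤ -1.
deg f ≤ -1 is impossible — no certificate.

No. Not Gosper-summable.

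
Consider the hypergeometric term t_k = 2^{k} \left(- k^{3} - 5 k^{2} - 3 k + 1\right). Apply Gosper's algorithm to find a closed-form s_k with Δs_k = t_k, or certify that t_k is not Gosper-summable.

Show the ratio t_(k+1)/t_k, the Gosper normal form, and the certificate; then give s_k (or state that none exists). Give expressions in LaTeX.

t_(k+1)/t_k = 2*(k**3 + 8*k**2 + 16*k + 8)/(k**3 + 5*k**2 + 3*k - 1).
Gosper form: A/B · C(k+1)/C(k) with A=2, B=1, C=k**3 + 5*k**2 + 3*k - 1.
Set up (2)·f(k+1) − (1)·f(k) − (k**3 + 5*k**2 + 3*k - 1) = 0.
From deg A=0, deg B=0, deg C=3: d=3.
Solve for f: f(k) = k**3 - k**2 + k - 3 (degree 3 ≤ 3).
Certificate R = B(k−1)f/C = (k**3 - k**2 + k - 3)/((k + 1)*(k**2 + 4*k - 1)) gives s_k = 2**k*(-k**3 + k**2 - k + 3).
Δs = 2**k*(-k**3 - 5*k**2 - 3*k + 1), as required.

s_k = 2^{k} \left(- k^{3} + k^{2} - k + 3\right)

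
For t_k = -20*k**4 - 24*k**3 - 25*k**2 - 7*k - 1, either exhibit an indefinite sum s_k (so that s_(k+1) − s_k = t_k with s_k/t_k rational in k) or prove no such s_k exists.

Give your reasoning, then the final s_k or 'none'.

s_k = k*(-4*k**4 + 4*k**3 - 3*k**2 + 3*k - 1)

t_(k+1)/t_k = (20*k**4 + 104*k**3 + 217*k**2 + 209*k + 77)/(20*k**4 + 24*k**3 + 25*k**2 + 7*k + 1).
Normal form (A,B,C) = (1, 1, k**4 + 6*k**3/5 + 5*k**2/4 + 7*k/20 + 1/20).
Solve (1)·f(k+1) − (1)·f(k) = k**4 + 6*k**3/5 + 5*k**2/4 + 7*k/20 + 1/20.
d = 5 from the (0,0,4) case.
A polynomial solution: f(k) = k*(2*k - 1)*(2*k**3 - k**2 + k - 1)/20.
So s_k = (B(k−1)f/C)·t_k = (k*(2*k - 1)*(2*k**3 - k**2 + k - 1)/(20*k**4 + 24*k**3 + 25*k**2 + 7*k + 1))·t_k = k*(-4*k**4 + 4*k**3 - 3*k**2 + 3*k - 1).
s_(k+1) − s_k = -20*k**4 - 24*k**3 - 25*k**2 - 7*k - 1 = t_k.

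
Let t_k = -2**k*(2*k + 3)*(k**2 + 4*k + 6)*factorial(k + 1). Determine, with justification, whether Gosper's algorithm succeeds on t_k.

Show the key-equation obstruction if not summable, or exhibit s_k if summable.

Yes. s_k = -2**k*(k**2 + 2*k + 2)*factorial(k + 1).

Compute t_(k+1)/t_k: get 2*(k + 2)*(2*k + 5)*(4*k + (k + 1)**2 + 10)/((2*k + 3)*(k**2 + 4*k + 6)).
Normal form (A,B,C) = (2*k + 4, 1, k**3 + 11*k**2/2 + 12*k + 9).
Set up (2*k + 4)·f(k+1) − (1)·f(k) − (k**3 + 11*k**2/2 + 12*k + 9) = 0.
deg f ≤ 2 (via 1,0,3).
Coefficient equations give f(k) = (k**2 + 2*k + 2)/2.
Then R = B(k−1)f/C = (k**2 + 2*k + 2)/((2*k + 3)*(k**2 + 4*k + 6)), so s_k = R(k)·t_k = -2**k*(k**2 + 2*k + 2)*factorial(k + 1).
Check: Δs_k = -2**k*(2*k + 3)*(k**2 + 4*k + 6)*factorial(k + 1). ✓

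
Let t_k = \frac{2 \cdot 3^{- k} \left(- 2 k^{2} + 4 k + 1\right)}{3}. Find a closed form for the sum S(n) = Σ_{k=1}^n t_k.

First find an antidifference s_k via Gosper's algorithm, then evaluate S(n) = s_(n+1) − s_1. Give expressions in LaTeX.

r(k) = (2*k**2 - 3)/(3*(2*k**2 - 4*k - 1)) after simplifying.
Take A(k)=1/3, B(k)=1, C(k)=k**2 - 2*k - 1/2.
f must satisfy (1/3)·f(k+1) − (1)·f(k) = k**2 - 2*k - 1/2.
From deg A=0, deg B=0, deg C=2: d=2.
A polynomial solution: f(k) = -3*(2*k**2 - 2*k - 1)/4.
Certificate R = B(k−1)f/C = -3*(2*k**2 - 2*k - 1)/(2*(2*k**2 - 4*k - 1)) gives s_k = (2*k**2 - 2*k - 1)/3**k.
Δs = 2*(-2*k**2 + 4*k + 1)/(3*3**k), as required.
Σ_(k=1)^n t_k = s_(n+1) − s_(1) = (3**(-n - 1)*(2*n**2 + 2*n - 1)) − (-1/3), i.e. 3**(-n - 1)*(3**n + 2*n**2 + 2*n - 1).

S(n) = 3^{- n - 1} \left(3^{n} + 2 n^{2} + 2 n - 1\right)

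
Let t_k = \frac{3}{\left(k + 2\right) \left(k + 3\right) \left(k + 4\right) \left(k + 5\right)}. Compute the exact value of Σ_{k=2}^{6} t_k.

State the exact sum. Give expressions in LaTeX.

Compute t_(k+1)/t_k: get (k + 2)/(k + 6).
Gosper form: A/B · C(k+1)/C(k) with A=k + 2, B=k + 6, C=1.
Set up (k + 2)·f(k+1) − (k + 5)·f(k) − (1) = 0.
From deg A=1, deg B=1, deg C=0: d=3.
A polynomial solution: f(k) = k*(k**2 + 9*k + 26)/72.
So s_k = (B(k−1)f/C)·t_k = (k*(k + 5)*(k**2 + 9*k + 26)/72)·t_k = k*(k**2 + 9*k + 26)/(24*(k + 2)*(k + 3)*(k + 4)).
Δs = 3/(k**4 + 14*k**3 + 71*k**2 + 154*k + 120), as required.
Evaluate s at k=7 and k=2: 161/3960 and 1/30; difference 29/3960.

Σ = 29/3960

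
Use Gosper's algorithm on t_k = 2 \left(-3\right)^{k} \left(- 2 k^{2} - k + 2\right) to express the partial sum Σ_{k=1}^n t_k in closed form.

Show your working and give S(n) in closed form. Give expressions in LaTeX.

S(n) = - 3 \left(-3\right)^{n} n^{2} - 3 \left(-3\right)^{n} n + 3 \left(-3\right)^{n} - 3

Compute t_(k+1)/t_k: get 3*(-k - 2*(k + 1)**2 + 1)/(2*k**2 + k - 2).
A = -3, B = 1, C = k**2 + k/2 - 1.
Key eq: (-3)·f(k+1) = (1)·f(k) + (k**2 + k/2 - 1).
Bound: deg f ≤ 2.
Solving with deg f ≤ 2: f(k) = -(k**2 - k - 1)/4.
Then R = B(k−1)f/C = -(k**2 - k - 1)/(2*(2*k**2 + k - 2)), so s_k = R(k)·t_k = (-3)**k*(k**2 - k - 1).
Verify: 2*(-3)**k*(-2*k**2 - k + 2) matches t_k.
Evaluate: s_(n+1) = (-3)**(n + 1)*(n**2 + n - 1); subtract s_(1) = 3 ⇒ S(n) = -3*(-3)**n*n**2 - 3*(-3)**n*n + 3*(-3)**n - 3.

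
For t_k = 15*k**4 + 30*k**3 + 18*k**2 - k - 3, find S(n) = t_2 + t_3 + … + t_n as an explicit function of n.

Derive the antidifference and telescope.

S(n) = 3*n**5 + 15*n**4 + 26*n**3 + 16*n**2 - n - 59

Step 1: r(k) = (15*k**4 + 90*k**3 + 198*k**2 + 185*k + 59)/(15*k**4 + 30*k**3 + 18*k**2 - k - 3).
Factor: A=1; B=1; C=k**4 + 2*k**3 + 6*k**2/5 - k/15 - 1/5.
Need (1)·f(k+1) − (1)·f(k) = k**4 + 2*k**3 + 6*k**2/5 - k/15 - 1/5.
d = 5 from the (0,0,4) case.
Solve for f: f(k) = k**2*(3*k**3 - 4*k - 2)/15 (degree 5 ≤ 5).
Certificate R = B(k−1)f/C = k**2*(3*k**3 - 4*k - 2)/(15*k**4 + 30*k**3 + 18*k**2 - k - 3) gives s_k = k**2*(3*k**3 - 4*k - 2).
Check: Δs_k = 15*k**4 + 30*k**3 + 18*k**2 - k - 3. ✓
Telescope: S(n) = s_(n+1) − s_(2) = 3*n**5 + 15*n**4 + 26*n**3 + 16*n**2 - n - 3 − (56) = 3*n**5 + 15*n**4 + 26*n**3 + 16*n**2 - n - 59.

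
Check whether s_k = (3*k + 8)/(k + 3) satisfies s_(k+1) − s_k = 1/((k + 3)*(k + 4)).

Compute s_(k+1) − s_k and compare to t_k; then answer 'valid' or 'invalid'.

s_(k+1) = (3*k + 11)/(k + 4)
s_(k+1) − s_k = 1/(k**2 + 7*k + 12)
(s_(k+1) − s_k) − t_k = 0

Valid: the claim telescopes to t_k.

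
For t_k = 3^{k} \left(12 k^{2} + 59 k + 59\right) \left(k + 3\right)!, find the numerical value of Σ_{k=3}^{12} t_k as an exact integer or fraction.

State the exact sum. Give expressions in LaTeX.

Σ = 1767957312558108419280

Compute t_(k+1)/t_k: get 3*(12*k**3 + 131*k**2 + 462*k + 520)/(12*k**2 + 59*k + 59).
Factor: A=3*k + 12; B=1; C=k**2 + 59*k/12 + 59/12.
f must satisfy (3*k + 12)·f(k+1) − (1)·f(k) = k**2 + 59*k/12 + 59/12.
deg f ≤ 1 (via 1,0,2).
A polynomial solution: f(k) = (4*k + 1)/12.
So s_k = (B(k−1)f/C)·t_k = ((4*k + 1)/(12*k**2 + 59*k + 59))·t_k = 3**k*(4*k + 1)*factorial(k + 3).
Check: Δs_k = 3**k*(12*k**2 + 59*k + 59)*factorial(k + 3). ✓
Evaluate s at k=13 and k=3: 1767957312558108672000 and 252720; difference 1767957312558108419280.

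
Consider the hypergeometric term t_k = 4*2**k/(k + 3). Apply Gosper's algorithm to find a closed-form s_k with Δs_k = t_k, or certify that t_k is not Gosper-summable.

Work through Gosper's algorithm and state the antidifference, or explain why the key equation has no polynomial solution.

r(k) = 2*(k + 3)/(k + 4) after simplifying.
Normal form (A,B,C) = (2*k + 6, k + 4, 1).
Need (2*k + 6)·f(k+1) − (k + 3)·f(k) = 1.
From deg A=1, deg B=1, deg C=0: d=-1.
Bound -1 < 0, so the key equation has no polynomial solution.

none — t_k is not Gosper-summable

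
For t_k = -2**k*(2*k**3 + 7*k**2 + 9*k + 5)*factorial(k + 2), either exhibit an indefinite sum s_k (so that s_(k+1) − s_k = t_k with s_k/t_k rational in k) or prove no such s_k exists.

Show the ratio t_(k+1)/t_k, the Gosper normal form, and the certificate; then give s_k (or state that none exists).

Ratio r(k) = 2*(2*k**4 + 19*k**3 + 68*k**2 + 110*k + 69)/(2*k**3 + 7*k**2 + 9*k + 5).
Normal form (A,B,C) = (2*k + 6, 1, k**3 + 7*k**2/2 + 9*k/2 + 5/2).
Solve (2*k + 6)·f(k+1) − (1)·f(k) = k**3 + 7*k**2/2 + 9*k/2 + 5/2.
d = 2 from the (1,0,3) case.
Match coefficients ⇒ f(k) = (k**2 - k + 1)/2.
Get s_k = R·t_k = -2**k*(k**2 - k + 1)*factorial(k + 2) with R(k) = B(k−1)f(k)/C(k) = (k**2 - k + 1)/(2*k**3 + 7*k**2 + 9*k + 5).
Δs = -2**k*(2*k**3 + 7*k**2 + 9*k + 5)*factorial(k + 2), as required.

s_k = -2**k*(k**2 - k + 1)*factorial(k + 2)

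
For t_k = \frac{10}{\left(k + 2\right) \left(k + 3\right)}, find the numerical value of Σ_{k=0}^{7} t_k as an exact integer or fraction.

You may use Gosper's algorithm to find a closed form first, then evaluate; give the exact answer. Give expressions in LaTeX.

Step 1: r(k) = (k + 2)/(k + 4).
Gosper form: A/B · C(k+1)/C(k) with A=k + 2, B=k + 4, C=1.
f must satisfy (k + 2)·f(k+1) − (k + 3)·f(k) = 1.
Bound: deg f ≤ 1.
A polynomial solution: f(k) = k/2.
So s_k = (B(k−1)f/C)·t_k = (k*(k + 3)/2)·t_k = 5*k/(k + 2).
s_(k+1) − s_k = 10/(k**2 + 5*k + 6) = t_k.
Evaluate s at k=8 and k=0: 4 and 0; difference 4.

Σ = 4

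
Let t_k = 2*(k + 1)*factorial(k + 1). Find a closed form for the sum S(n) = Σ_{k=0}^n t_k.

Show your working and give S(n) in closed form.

Step 1: r(k) = (k + 2)**2/(k + 1).
Normal form (A,B,C) = (k + 2, 1, k + 1).
Need (k + 2)·f(k+1) − (1)·f(k) = k + 1.
deg f ≤ 0 (via 1,0,1).
Coefficient equations give f(k) = 1.
Then R = B(k−1)f/C = 1/(k + 1), so s_k = R(k)·t_k = 2*factorial(k + 1).
Check: Δs_k = 2*(k + 1)*factorial(k + 1). ✓
Evaluate: s_(n+1) = 2*factorial(n + 2); subtract s_(0) = 2 ⇒ S(n) = 2*factorial(n + 2) - 2.

S(n) = 2*factorial(n + 2) - 2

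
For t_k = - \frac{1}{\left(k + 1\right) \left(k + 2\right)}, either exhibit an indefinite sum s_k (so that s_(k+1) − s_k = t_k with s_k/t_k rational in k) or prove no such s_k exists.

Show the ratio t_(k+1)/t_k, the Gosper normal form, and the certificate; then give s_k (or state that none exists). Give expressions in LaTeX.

s_k = - \frac{k}{k + 1}

Ratio r(k) = (k + 1)/(k + 3).
Factor: A=k + 1; B=k + 3; C=1.
Need (k + 1)·f(k+1) − (k + 2)·f(k) = 1.
From deg A=1, deg B=1, deg C=0: d=1.
A polynomial solution: f(k) = k.
Then R = B(k−1)f/C = k*(k + 2), so s_k = R(k)·t_k = -k/(k + 1).
s_(k+1) − s_k = -1/(k**2 + 3*k + 2) = t_k.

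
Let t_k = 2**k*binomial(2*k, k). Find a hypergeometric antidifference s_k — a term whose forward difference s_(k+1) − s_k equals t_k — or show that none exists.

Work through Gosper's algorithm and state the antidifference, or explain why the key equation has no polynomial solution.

not Gosper-summable; s_k does not exist

Step 1: r(k) = 4*(2*k + 1)/(k + 1).
Gosper form: A/B · C(k+1)/C(k) with A=8*k + 4, B=k + 1, C=1.
Set up (8*k + 4)·f(k+1) − (k)·f(k) − (1) = 0.
Bound: deg f ≤ -1.
deg f ≤ -1 is impossible — no certificate.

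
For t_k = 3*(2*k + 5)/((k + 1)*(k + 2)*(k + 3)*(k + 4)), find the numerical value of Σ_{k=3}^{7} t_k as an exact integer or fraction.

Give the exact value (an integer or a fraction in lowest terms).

Σ = 25/264

Compute t_(k+1)/t_k: get (k + 1)*(2*k + 7)/((k + 5)*(2*k + 5)).
Factor: A=k + 1; B=k + 5; C=k + 5/2.
Set up (k + 1)·f(k+1) − (k + 4)·f(k) − (k + 5/2) = 0.
Bound: deg f ≤ 3.
Solve for f: f(k) = k*(k + 2)*(k + 4)/6 (degree 3 ≤ 3).
Then R = B(k−1)f/C = k*(k + 2)*(k + 4)**2/(3*(2*k + 5)), so s_k = R(k)·t_k = k*(k + 4)/(k**2 + 4*k + 3).
s_(k+1) − s_k = 3*(2*k + 5)/(k**4 + 10*k**3 + 35*k**2 + 50*k + 24) = t_k.
Evaluate s at k=8 and k=3: 32/33 and 7/8; difference 25/264.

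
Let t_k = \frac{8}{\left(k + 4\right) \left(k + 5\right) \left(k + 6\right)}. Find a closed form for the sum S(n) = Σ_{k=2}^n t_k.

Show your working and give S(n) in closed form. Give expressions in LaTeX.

Ratio r(k) = (k + 4)/(k + 7).
Normal form (A,B,C) = (k + 4, k + 7, 1).
f must satisfy (k + 4)·f(k+1) − (k + 6)·f(k) = 1.
deg f ≤ 2 (via 1,1,0).
Solve for f: f(k) = k*(k + 9)/40 (degree 2 ≤ 2).
Get s_k = R·t_k = k*(k + 9)/(5*(k + 4)*(k + 5)) with R(k) = B(k−1)f(k)/C(k) = k*(k + 6)*(k + 9)/40.
s_(k+1) − s_k = 8/(k**3 + 15*k**2 + 74*k + 120) = t_k.
s_(n+1) = (n**2 + 11*n + 10)/(5*(n**2 + 11*n + 30)) and s_(2) = 11/105, so S(n) = 2*(n**2 + 11*n - 12)/(21*(n**2 + 11*n + 30)).

S(n) = \frac{2 \left(n^{2} + 11 n - 12\right)}{21 \left(n^{2} + 11 n + 30\right)}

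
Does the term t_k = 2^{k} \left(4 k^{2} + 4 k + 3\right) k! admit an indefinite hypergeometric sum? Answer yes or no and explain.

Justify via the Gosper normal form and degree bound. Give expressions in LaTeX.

r(k) = 2*(4*k**3 + 16*k**2 + 23*k + 11)/(4*k**2 + 4*k + 3) after simplifying.
Gosper form: A/B · C(k+1)/C(k) with A=2*k + 2, B=1, C=k**2 + k + 3/4.
f must satisfy (2*k + 2)·f(k+1) − (1)·f(k) = k**2 + k + 3/4.
deg f ≤ 1 (via 1,0,2).
Solve for f: f(k) = (2*k - 1)/4 (degree 1 ≤ 1).
Get s_k = R·t_k = 2**k*(2*k - 1)*factorial(k) with R(k) = B(k−1)f(k)/C(k) = (2*k - 1)/(4*k**2 + 4*k + 3).
s_(k+1) − s_k = 2**k*(4*k**2 + 4*k + 3)*factorial(k) = t_k.

Yes. s_k = 2^{k} \left(2 k - 1\right) k!.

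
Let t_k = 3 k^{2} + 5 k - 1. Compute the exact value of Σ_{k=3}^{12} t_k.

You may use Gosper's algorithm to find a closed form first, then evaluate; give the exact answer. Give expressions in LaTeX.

Σ = 2300

The ratio is (3*k**2 + 11*k + 7)/(3*k**2 + 5*k - 1).
Gosper form: A/B · C(k+1)/C(k) with A=1, B=1, C=k**2 + 5*k/3 - 1/3.
f must satisfy (1)·f(k+1) − (1)·f(k) = k**2 + 5*k/3 - 1/3.
Degrees (0,0,2) ⇒ d ≤ 3.
Solving with deg f ≤ 3: f(k) = k*(k**2 + k - 3)/3.
Certificate R = B(k−1)f/C = k*(k**2 + k - 3)/(3*k**2 + 5*k - 1) gives s_k = k*(k**2 + k - 3).
s_(k+1) − s_k = 3*k**2 + 5*k - 1 = t_k.
Sum = s_(13) − s_(3); s_(13) = 2327, s_(3) = 27 ⇒ 2300.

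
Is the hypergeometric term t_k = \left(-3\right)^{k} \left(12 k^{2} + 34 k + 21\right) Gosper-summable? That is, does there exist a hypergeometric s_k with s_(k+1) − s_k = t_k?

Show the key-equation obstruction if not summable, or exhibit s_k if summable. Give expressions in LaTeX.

t_(k+1)/t_k = 3*(-12*k**2 - 58*k - 67)/(12*k**2 + 34*k + 21).
Normal form (A,B,C) = (-3, 1, k**2 + 17*k/6 + 7/4).
Key eq: (-3)·f(k+1) = (1)·f(k) + (k**2 + 17*k/6 + 7/4).
Degrees (0,0,2) ⇒ d ≤ 2.
Solve for f: f(k) = -k*(3*k + 4)/12 (degree 2 ≤ 2).
R(k) = B(k−1)·f(k)/C(k) = -k*(3*k + 4)/(12*k**2 + 34*k + 21); s_k = R·t_k = (-3)**k*k*(-3*k - 4).
Check: Δs_k = (-3)**k*(12*k**2 + 34*k + 21). ✓

Yes. s_k = \left(-3\right)^{k} k \left(- 3 k - 4\right).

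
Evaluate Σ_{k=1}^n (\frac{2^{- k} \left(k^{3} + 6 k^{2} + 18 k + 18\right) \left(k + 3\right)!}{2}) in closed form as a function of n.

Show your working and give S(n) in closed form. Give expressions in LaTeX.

S(n) = -72 + \frac{2^{- n} n^{2} \left(n + 4\right)!}{2} + 2 \cdot 2^{- n} n \left(n + 4\right)! + 3 \cdot 2^{- n} \left(n + 4\right)!

t_(k+1)/t_k = (k**4 + 13*k**3 + 69*k**2 + 175*k + 172)/(2*(k**3 + 6*k**2 + 18*k + 18)).
A = k/2 + 2, B = 1, C = k**3 + 6*k**2 + 18*k + 18.
Key eq: (k/2 + 2)·f(k+1) = (1)·f(k) + (k**3 + 6*k**2 + 18*k + 18).
From deg A=1, deg B=0, deg C=3: d=2.
Solve for f: f(k) = 2*(k**2 + 2*k + 3) (degree 2 ≤ 2).
Get s_k = R·t_k = (k**2 + 2*k + 3)*factorial(k + 3)/2**k with R(k) = B(k−1)f(k)/C(k) = 2*(k**2 + 2*k + 3)/(k**3 + 6*k**2 + 18*k + 18).
Verify: (k**3 + 6*k**2 + 18*k + 18)*factorial(k + 3)/(2*2**k) matches t_k.
Telescope: S(n) = s_(n+1) − s_(1) = 2**(-n - 1)*(n**2 + 4*n + 6)*factorial(n + 4) − (72) = -72 + n**2*factorial(n + 4)/(2*2**n) + 2*n*factorial(n + 4)/2**n + 3*factorial(n + 4)/2**n.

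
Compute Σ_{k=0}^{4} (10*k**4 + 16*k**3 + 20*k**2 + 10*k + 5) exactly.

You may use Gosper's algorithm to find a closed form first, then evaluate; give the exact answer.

Σ = 5865

t_(k+1)/t_k = (10*k**4 + 56*k**3 + 128*k**2 + 138*k + 61)/(10*k**4 + 16*k**3 + 20*k**2 + 10*k + 5).
Normal form (A,B,C) = (1, 1, k**4 + 8*k**3/5 + 2*k**2 + k + 1/2).
Solve (1)·f(k+1) − (1)·f(k) = k**4 + 8*k**3/5 + 2*k**2 + k + 1/2.
Bound: deg f ≤ 5.
Solve for f: f(k) = k*(2*k**4 - k**3 + 2*k**2 - k + 3)/10 (degree 5 ≤ 5).
R(k) = B(k−1)·f(k)/C(k) = k*(2*k**4 - k**3 + 2*k**2 - k + 3)/(10*k**4 + 16*k**3 + 20*k**2 + 10*k + 5); s_k = R·t_k = k*(2*k**4 - k**3 + 2*k**2 - k + 3).
s_(k+1) − s_k = 10*k**4 + 16*k**3 + 20*k**2 + 10*k + 5 = t_k.
Sum = s_(5) − s_(0); s_(5) = 5865, s_(0) = 0 ⇒ 5865.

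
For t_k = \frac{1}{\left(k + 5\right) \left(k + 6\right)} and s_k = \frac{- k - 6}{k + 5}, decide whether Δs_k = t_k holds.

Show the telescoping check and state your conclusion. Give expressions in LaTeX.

s_(k+1) = (-k - 7)/(k + 6)
s_(k+1) − s_k = 1/(k**2 + 11*k + 30)
(s_(k+1) − s_k) − t_k = 0

Valid: the claim telescopes to t_k.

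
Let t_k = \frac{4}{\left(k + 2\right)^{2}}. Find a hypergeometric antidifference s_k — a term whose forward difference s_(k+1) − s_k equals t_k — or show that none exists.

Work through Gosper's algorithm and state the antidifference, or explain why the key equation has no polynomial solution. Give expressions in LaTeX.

no hypergeometric antidifference exists

Compute t_(k+1)/t_k: get (k + 2)**2/(k + 3)**2.
A = k**2 + 4*k + 4, B = k**2 + 6*k + 9, C = 1.
f must satisfy (k**2 + 4*k + 4)·f(k+1) − (k**2 + 4*k + 4)·f(k) = 1.
Degrees (2,2,0) ⇒ d ≤ 0.
Put f(k) = c0: A·f(k+1) − B(k−1)·f(k) − C = -1; need -1 = 0 — inconsistent ⇒ no f, not summable.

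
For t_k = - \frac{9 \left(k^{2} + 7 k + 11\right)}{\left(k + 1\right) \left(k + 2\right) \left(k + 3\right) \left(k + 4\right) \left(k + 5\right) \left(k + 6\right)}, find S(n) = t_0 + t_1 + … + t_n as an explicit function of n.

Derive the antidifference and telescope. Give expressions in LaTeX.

S(n) = \frac{- n^{3} - 12 n^{2} - 44 n - 33}{5 \left(n^{3} + 12 n^{2} + 44 n + 48\right)}

The ratio is (k + 1)*(7*k + (k + 1)**2 + 18)/((k + 7)*(k**2 + 7*k + 11)).
Take A(k)=k + 1, B(k)=k + 7, C(k)=k**2 + 7*k + 11.
Key eq: (k + 1)·f(k+1) = (k + 6)·f(k) + (k**2 + 7*k + 11).
Bound: deg f ≤ 5.
Coefficient equations give f(k) = k*(k + 2)*(k + 4)*(k**2 + 9*k + 23)/45.
R(k) = B(k−1)·f(k)/C(k) = k*(k + 2)*(k + 4)*(k + 6)*(k**2 + 9*k + 23)/(45*(k**2 + 7*k + 11)); s_k = R·t_k = k*(-k**2 - 9*k - 23)/(5*(k**3 + 9*k**2 + 23*k + 15)).
s_(k+1) − s_k = 9*(-k**2 - 7*k - 11)/(k**6 + 21*k**5 + 175*k**4 + 735*k**3 + 1624*k**2 + 1764*k + 720) = t_k.
Evaluate: s_(n+1) = (-n**3 - 12*n**2 - 44*n - 33)/(5*(n**3 + 12*n**2 + 44*n + 48)); subtract s_(0) = 0 ⇒ S(n) = (-n**3 - 12*n**2 - 44*n - 33)/(5*(n**3 + 12*n**2 + 44*n + 48)).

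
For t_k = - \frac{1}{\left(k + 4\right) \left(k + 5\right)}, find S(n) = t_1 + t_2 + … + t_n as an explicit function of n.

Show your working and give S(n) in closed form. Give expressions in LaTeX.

Ratio r(k) = (k + 4)/(k + 6).
Factor: A=k + 4; B=k + 6; C=1.
f must satisfy (k + 4)·f(k+1) − (k + 5)·f(k) = 1.
Bound: deg f ≤ 1.
Solving with deg f ≤ 1: f(k) = k/4.
Get s_k = R·t_k = -k/(4*k + 16) with R(k) = B(k−1)f(k)/C(k) = k*(k + 5)/4.
Δs = -1/(k**2 + 9*k + 20), as required.
s_(n+1) = (-n - 1)/(4*(n + 5)) and s_(1) = -1/20, so S(n) = -n/(5*n + 25).

S(n) = - \frac{n}{5 n + 25}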